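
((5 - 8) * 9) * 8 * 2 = -432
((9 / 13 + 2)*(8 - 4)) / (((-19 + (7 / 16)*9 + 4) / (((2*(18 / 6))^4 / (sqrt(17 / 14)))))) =-967680*sqrt(238) / 13039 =-1144.92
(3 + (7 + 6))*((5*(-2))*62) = -9920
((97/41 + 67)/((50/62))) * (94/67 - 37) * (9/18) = -1530.91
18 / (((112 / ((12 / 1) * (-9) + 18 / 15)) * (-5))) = 2403 / 700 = 3.43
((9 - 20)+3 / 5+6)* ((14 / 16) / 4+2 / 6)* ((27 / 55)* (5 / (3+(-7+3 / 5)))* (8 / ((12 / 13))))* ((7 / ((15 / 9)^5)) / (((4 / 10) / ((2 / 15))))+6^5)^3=29661266960797551704271621 / 4150390625000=7146620557142.75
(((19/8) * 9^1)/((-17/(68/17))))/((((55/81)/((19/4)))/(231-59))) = -11316267/1870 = -6051.48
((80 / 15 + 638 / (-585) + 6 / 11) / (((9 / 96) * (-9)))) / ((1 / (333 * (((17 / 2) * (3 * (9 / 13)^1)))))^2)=-23698313516448 / 120835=-196121268.81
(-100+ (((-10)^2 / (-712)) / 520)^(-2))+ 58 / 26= 4454992097 / 325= 13707667.99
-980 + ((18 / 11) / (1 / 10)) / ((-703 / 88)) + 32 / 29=-19998524 / 20387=-980.94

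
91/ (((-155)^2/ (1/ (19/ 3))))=273/ 456475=0.00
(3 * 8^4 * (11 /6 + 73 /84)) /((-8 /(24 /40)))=-87168 /35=-2490.51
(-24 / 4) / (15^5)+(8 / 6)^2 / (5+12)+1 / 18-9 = -76078193 / 8606250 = -8.84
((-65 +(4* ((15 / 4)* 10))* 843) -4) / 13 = 126381 / 13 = 9721.62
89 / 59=1.51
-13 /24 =-0.54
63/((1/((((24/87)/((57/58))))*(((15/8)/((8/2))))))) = 315/38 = 8.29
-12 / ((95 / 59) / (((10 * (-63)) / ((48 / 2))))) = 3717 / 19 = 195.63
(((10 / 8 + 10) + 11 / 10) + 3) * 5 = 76.75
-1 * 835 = -835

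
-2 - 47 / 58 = -163 / 58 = -2.81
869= 869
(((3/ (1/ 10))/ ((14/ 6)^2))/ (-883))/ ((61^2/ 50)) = -13500/ 160996507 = -0.00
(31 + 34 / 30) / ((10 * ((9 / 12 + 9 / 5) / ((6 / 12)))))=482 / 765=0.63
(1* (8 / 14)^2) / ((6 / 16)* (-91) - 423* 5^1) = -128 / 842457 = -0.00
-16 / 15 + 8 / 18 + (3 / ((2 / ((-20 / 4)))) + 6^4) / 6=38543 / 180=214.13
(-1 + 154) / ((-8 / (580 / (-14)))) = 22185 / 28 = 792.32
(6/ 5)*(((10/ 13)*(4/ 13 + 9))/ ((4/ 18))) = 38.66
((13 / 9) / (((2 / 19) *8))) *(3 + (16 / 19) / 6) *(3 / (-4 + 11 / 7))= -16289 / 2448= -6.65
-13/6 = -2.17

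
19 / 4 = 4.75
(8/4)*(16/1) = 32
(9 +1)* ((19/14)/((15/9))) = 57/7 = 8.14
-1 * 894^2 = -799236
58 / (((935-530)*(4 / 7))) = 203 / 810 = 0.25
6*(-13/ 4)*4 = -78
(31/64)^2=961/4096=0.23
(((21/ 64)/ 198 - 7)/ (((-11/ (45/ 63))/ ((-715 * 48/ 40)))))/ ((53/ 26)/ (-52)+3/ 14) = -324727585/ 145816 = -2226.97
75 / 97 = 0.77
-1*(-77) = 77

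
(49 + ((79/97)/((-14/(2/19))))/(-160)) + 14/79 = 8019267841/163068640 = 49.18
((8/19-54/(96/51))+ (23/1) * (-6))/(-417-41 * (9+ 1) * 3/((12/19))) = 50545/718808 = 0.07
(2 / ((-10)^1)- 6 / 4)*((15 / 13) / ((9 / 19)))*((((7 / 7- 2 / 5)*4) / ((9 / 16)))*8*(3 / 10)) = -41344 / 975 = -42.40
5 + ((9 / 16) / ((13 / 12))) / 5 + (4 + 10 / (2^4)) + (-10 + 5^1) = 2459 / 520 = 4.73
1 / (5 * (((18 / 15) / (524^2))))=137288 / 3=45762.67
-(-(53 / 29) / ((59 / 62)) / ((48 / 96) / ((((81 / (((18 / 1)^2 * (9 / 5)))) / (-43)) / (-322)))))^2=-67486225 / 45460446037418916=-0.00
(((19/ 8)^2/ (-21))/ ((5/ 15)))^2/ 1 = 130321/ 200704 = 0.65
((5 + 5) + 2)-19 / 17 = 185 / 17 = 10.88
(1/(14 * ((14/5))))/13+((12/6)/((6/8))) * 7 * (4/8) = 71359/7644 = 9.34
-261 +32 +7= -222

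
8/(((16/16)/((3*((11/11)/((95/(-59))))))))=-1416/95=-14.91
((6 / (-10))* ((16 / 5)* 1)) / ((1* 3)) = -16 / 25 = -0.64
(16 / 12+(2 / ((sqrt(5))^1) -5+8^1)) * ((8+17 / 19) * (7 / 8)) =1183 * sqrt(5) / 380+15379 / 456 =40.69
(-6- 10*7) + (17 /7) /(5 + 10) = -7963 /105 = -75.84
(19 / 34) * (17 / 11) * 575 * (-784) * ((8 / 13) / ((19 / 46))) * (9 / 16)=-46657800 / 143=-326278.32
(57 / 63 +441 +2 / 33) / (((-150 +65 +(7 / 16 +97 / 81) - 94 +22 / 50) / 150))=-165392280000 / 441392413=-374.71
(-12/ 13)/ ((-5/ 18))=216/ 65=3.32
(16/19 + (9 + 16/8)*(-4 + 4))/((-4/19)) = -4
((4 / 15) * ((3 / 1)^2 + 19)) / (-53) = -112 / 795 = -0.14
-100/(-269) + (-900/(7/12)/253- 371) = -179472129/476399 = -376.73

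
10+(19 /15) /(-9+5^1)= 581 /60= 9.68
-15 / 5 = -3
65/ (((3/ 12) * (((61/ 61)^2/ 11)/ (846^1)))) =2419560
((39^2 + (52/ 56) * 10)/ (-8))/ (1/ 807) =-1080573/ 7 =-154367.57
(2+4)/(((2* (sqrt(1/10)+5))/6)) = 300/83 - 6* sqrt(10)/83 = 3.39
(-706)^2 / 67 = 498436 / 67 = 7439.34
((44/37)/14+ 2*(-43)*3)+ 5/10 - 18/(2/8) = -170637/518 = -329.42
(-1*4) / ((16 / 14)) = -7 / 2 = -3.50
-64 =-64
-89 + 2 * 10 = -69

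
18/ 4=9/ 2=4.50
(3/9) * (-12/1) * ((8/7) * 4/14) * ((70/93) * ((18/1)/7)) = -3840/1519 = -2.53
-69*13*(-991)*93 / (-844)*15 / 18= -137783685 / 1688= -81625.41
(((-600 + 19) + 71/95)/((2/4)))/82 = -55124/3895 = -14.15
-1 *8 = -8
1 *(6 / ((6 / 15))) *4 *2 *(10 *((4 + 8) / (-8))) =-1800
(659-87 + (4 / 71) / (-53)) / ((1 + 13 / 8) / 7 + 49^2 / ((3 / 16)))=51658368 / 1156509131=0.04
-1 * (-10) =10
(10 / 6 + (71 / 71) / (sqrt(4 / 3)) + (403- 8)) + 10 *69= sqrt(3) / 2 + 3260 / 3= 1087.53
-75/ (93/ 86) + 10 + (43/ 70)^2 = -8958681/ 151900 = -58.98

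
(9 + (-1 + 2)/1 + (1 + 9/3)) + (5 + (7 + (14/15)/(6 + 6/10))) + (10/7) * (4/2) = 20096/693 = 29.00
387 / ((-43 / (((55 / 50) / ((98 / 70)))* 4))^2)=4356 / 2107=2.07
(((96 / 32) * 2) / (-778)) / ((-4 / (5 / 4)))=15 / 6224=0.00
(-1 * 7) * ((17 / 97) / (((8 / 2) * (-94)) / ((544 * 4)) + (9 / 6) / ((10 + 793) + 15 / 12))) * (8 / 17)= 3.38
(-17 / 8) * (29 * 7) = -3451 / 8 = -431.38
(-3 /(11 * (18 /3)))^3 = -1 /10648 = -0.00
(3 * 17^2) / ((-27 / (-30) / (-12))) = -11560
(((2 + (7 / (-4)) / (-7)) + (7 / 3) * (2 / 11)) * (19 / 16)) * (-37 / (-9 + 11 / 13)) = 3226067 / 223872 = 14.41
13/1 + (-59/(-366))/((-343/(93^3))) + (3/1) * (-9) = -16404865/41846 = -392.03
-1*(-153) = 153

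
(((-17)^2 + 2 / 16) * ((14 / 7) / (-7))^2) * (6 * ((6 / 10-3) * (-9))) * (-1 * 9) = -6744708 / 245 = -27529.42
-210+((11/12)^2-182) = -56327/144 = -391.16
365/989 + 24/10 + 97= 493358/4945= 99.77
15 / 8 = 1.88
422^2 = 178084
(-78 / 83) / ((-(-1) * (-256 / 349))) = 1.28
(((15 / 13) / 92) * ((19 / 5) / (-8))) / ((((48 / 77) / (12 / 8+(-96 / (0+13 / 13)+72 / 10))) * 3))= 425733 / 1530880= 0.28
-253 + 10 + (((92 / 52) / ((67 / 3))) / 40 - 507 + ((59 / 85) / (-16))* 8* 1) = -444414383 / 592280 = -750.35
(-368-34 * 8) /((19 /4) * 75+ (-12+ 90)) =-2560 /1737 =-1.47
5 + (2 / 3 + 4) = 29 / 3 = 9.67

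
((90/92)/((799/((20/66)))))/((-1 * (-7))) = 75/1415029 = 0.00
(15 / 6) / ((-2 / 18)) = -45 / 2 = -22.50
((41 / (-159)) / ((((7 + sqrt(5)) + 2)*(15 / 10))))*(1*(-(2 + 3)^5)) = 47.81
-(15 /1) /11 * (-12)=180 /11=16.36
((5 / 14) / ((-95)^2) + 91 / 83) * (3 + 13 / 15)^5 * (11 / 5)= 922406717589808 / 442422421875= 2084.90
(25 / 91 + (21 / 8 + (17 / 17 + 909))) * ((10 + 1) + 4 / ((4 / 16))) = 17943957 / 728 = 24648.29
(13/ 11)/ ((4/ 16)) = 52/ 11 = 4.73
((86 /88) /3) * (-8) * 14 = -1204 /33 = -36.48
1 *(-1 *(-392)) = 392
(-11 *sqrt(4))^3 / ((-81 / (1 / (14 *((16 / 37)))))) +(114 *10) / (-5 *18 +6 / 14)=224197 / 24948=8.99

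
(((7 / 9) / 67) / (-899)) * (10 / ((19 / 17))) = -1190 / 10299843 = -0.00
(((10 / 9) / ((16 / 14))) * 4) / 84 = 5 / 108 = 0.05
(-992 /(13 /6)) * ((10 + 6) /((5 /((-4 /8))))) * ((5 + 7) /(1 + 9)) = 285696 /325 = 879.06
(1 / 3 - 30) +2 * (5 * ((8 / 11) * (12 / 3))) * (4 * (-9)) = -35539 / 33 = -1076.94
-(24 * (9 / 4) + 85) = -139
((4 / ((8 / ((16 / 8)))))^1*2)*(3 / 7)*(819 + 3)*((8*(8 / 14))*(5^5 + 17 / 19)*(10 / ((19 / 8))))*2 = 1499757281280 / 17689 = 84784740.87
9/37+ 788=788.24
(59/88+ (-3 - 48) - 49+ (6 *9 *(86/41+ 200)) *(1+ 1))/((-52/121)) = -862309393/17056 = -50557.54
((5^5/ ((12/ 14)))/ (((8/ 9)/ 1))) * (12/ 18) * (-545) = -11921875/ 8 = -1490234.38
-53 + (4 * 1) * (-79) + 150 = -219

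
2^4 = 16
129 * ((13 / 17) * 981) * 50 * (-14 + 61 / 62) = -33190638975 / 527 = -62980339.61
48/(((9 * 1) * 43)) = 16/129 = 0.12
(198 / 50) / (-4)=-99 / 100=-0.99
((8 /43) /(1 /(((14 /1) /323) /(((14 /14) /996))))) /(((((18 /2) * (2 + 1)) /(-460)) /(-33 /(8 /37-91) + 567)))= -10865859397120 /139959453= -77635.77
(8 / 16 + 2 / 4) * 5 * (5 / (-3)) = -25 / 3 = -8.33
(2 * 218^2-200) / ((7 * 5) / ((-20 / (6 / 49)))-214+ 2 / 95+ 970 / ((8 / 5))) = 252295680 / 1042871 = 241.92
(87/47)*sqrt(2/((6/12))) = 174/47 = 3.70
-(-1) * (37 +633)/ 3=670/ 3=223.33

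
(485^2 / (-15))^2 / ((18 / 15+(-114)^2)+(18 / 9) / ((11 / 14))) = 121727761375 / 6434874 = 18916.88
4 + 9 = 13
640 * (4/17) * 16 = 40960/17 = 2409.41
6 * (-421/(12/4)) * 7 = -5894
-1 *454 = -454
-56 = -56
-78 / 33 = -26 / 11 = -2.36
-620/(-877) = 620/877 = 0.71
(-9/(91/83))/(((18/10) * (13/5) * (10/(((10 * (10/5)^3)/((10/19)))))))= -31540/1183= -26.66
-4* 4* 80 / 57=-1280 / 57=-22.46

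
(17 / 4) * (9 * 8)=306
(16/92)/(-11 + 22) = 4/253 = 0.02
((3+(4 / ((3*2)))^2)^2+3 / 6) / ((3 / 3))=2003 / 162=12.36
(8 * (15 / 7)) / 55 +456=35136 / 77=456.31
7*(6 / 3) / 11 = 14 / 11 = 1.27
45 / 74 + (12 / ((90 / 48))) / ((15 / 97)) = 233071 / 5550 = 41.99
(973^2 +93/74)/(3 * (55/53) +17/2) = 3713076067/45547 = 81521.86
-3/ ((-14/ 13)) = 39/ 14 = 2.79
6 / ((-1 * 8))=-3 / 4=-0.75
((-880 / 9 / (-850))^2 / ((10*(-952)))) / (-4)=121 / 348208875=0.00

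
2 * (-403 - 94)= -994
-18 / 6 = -3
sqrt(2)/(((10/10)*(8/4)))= sqrt(2)/2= 0.71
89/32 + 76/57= 395/96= 4.11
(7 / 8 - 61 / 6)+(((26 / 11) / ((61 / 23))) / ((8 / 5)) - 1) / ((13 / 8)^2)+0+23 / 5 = -66126517 / 13607880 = -4.86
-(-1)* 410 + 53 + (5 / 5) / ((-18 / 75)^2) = 480.36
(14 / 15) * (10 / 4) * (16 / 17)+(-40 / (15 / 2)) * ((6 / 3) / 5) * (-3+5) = -176 / 85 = -2.07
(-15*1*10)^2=22500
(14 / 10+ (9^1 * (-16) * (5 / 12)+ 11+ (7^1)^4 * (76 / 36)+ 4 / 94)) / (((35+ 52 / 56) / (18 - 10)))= 1189426672 / 1063845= 1118.05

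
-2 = -2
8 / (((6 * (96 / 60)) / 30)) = 25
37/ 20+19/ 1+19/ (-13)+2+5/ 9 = 51349/ 2340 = 21.94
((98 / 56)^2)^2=2401 / 256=9.38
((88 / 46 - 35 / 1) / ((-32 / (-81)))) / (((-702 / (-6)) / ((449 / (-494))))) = 3075201 / 4726592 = 0.65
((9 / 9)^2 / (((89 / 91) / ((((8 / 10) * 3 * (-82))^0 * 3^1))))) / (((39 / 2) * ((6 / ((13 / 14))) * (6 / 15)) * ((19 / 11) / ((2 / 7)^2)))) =0.00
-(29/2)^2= -841/4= -210.25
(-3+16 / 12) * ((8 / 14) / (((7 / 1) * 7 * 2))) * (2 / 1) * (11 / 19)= -220 / 19551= -0.01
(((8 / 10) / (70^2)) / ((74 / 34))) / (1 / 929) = 15793 / 226625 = 0.07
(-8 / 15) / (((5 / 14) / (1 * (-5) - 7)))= 448 / 25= 17.92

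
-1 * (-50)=50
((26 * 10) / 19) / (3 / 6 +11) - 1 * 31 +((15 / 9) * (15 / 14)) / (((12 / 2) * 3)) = -3271879 / 110124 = -29.71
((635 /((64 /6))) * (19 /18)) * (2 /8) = 12065 /768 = 15.71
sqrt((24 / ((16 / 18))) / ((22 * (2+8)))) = 3 * sqrt(165) / 110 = 0.35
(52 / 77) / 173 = 52 / 13321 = 0.00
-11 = -11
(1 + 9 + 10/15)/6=16/9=1.78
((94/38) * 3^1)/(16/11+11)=1551/2603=0.60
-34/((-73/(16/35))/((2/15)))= 1088/38325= 0.03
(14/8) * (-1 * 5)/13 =-35/52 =-0.67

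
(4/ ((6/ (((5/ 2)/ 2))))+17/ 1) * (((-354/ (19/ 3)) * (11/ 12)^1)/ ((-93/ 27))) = 624987/ 2356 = 265.27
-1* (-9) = 9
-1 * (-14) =14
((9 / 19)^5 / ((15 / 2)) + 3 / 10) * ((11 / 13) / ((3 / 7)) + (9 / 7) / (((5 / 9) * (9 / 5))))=222708527 / 225325009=0.99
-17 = -17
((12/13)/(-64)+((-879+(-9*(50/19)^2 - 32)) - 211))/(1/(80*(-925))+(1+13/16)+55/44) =-411300412875/1063546432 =-386.73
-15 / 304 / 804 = -5 / 81472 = -0.00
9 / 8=1.12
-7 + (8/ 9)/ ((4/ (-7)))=-8.56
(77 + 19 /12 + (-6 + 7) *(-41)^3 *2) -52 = -1653785 /12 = -137815.42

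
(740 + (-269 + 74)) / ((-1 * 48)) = -545 / 48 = -11.35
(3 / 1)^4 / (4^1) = 20.25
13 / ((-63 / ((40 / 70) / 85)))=-52 / 37485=-0.00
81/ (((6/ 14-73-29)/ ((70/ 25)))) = -882/ 395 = -2.23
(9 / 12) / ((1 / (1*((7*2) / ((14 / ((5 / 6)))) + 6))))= 41 / 8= 5.12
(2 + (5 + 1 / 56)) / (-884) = -393 / 49504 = -0.01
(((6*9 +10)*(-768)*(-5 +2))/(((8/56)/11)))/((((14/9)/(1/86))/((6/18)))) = 1216512/43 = 28290.98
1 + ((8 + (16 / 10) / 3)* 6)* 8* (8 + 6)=28677 / 5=5735.40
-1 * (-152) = 152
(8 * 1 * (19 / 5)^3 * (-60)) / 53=-658464 / 1325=-496.95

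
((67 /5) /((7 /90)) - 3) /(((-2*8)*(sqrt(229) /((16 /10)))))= -237*sqrt(229) /3206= -1.12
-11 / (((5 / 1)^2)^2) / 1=-11 / 625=-0.02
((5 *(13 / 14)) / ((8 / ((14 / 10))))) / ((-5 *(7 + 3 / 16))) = -13 / 575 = -0.02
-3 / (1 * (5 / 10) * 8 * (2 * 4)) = -3 / 32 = -0.09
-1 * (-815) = 815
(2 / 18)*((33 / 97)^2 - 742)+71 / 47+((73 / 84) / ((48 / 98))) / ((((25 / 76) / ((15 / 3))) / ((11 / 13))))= -120245310463 / 2069603640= -58.10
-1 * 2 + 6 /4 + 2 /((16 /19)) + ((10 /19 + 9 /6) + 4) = 1201 /152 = 7.90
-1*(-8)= 8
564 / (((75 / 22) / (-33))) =-136488 / 25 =-5459.52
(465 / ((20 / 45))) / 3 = 348.75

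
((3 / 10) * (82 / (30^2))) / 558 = 41 / 837000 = 0.00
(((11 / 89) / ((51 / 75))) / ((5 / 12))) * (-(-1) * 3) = 1980 / 1513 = 1.31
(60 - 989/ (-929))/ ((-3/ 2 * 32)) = -56729/ 44592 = -1.27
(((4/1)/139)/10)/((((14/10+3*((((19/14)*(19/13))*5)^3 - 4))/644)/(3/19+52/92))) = 106681539328/232121485228211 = 0.00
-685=-685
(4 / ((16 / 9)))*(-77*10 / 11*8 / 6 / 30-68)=-160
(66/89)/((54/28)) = 308/801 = 0.38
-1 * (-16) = 16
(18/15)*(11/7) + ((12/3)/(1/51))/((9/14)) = 33518/105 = 319.22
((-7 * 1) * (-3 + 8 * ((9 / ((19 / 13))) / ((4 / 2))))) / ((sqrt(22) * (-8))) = 2877 * sqrt(22) / 3344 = 4.04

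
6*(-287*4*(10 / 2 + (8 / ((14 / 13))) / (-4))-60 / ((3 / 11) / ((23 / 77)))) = -154296 / 7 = -22042.29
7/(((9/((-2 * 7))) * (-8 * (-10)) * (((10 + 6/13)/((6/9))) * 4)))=-637/293760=-0.00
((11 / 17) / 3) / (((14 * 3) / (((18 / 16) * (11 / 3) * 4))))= 121 / 1428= 0.08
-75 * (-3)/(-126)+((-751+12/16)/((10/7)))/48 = -171049/13440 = -12.73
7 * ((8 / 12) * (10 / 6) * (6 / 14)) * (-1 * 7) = -23.33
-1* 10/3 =-10/3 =-3.33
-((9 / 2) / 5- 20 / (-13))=-317 / 130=-2.44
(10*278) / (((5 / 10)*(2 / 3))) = 8340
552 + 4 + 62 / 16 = 4479 / 8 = 559.88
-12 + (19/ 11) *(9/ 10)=-1149/ 110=-10.45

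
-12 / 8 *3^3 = -81 / 2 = -40.50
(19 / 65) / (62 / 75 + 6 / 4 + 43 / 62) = 8835 / 91286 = 0.10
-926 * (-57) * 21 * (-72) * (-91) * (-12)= -87148571328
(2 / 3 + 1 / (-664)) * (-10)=-6625 / 996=-6.65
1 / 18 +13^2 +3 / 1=3097 / 18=172.06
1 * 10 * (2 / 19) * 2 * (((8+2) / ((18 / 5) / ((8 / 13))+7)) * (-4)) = -32000 / 4883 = -6.55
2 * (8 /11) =16 /11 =1.45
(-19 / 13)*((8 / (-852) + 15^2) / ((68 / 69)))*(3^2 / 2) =-11087127 / 7384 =-1501.51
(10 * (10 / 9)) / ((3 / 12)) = 400 / 9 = 44.44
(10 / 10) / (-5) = -1 / 5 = -0.20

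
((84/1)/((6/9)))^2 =15876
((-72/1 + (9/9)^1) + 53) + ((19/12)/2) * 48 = 20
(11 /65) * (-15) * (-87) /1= 2871 /13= 220.85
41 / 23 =1.78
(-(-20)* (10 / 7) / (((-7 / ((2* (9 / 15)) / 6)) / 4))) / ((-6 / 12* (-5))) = -64 / 49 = -1.31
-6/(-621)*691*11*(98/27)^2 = 146000008/150903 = 967.51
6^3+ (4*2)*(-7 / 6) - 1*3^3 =539 / 3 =179.67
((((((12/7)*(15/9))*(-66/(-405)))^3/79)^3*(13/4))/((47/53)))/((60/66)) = 299823706985121972224/35653763034074396607477863985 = 0.00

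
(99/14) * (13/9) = 143/14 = 10.21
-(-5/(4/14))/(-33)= -0.53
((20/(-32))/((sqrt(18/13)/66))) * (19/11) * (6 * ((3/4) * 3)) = -2565 * sqrt(26)/16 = -817.44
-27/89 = -0.30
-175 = -175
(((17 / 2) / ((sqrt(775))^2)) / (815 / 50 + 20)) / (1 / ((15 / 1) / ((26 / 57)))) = 969 / 97526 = 0.01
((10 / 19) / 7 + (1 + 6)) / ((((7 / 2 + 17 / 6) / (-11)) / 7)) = -31053 / 361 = -86.02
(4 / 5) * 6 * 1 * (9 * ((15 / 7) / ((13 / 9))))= 5832 / 91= 64.09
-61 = -61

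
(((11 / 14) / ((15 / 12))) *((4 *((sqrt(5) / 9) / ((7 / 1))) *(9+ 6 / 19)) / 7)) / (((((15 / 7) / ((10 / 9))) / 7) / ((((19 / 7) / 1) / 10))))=5192 *sqrt(5) / 99225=0.12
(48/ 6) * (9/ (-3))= -24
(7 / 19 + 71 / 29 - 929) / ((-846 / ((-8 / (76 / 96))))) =-5443488 / 492043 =-11.06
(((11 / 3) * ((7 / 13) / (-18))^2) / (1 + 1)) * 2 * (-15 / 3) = -2695 / 164268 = -0.02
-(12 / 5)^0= -1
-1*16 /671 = -16 /671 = -0.02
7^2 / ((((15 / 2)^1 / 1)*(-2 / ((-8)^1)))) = 392 / 15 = 26.13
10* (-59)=-590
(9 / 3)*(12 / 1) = 36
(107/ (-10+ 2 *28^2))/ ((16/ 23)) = 2461/ 24928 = 0.10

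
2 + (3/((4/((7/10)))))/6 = 167/80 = 2.09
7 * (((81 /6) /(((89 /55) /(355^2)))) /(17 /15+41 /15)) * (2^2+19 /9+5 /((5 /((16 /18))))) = 137553136875 /10324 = 13323628.14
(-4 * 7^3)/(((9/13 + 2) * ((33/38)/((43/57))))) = -219128/495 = -442.68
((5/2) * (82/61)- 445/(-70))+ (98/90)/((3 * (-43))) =48133849/4957470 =9.71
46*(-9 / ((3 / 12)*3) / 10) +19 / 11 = -2941 / 55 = -53.47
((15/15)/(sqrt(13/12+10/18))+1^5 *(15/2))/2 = 3 *sqrt(59)/59+15/4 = 4.14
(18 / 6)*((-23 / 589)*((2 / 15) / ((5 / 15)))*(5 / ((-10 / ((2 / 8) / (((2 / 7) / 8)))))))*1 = 483 / 2945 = 0.16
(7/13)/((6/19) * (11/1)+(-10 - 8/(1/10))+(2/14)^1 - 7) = -931/161460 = -0.01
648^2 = 419904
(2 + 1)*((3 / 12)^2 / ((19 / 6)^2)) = 27 / 1444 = 0.02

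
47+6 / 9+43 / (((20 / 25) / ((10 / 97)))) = 30967 / 582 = 53.21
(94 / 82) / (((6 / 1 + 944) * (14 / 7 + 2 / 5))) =47 / 93480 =0.00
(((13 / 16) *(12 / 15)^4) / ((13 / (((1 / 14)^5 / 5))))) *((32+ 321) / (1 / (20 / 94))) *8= 2824 / 493705625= 0.00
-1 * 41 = -41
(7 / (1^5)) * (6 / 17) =42 / 17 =2.47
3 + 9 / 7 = 30 / 7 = 4.29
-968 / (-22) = 44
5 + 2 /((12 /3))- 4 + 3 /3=5 /2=2.50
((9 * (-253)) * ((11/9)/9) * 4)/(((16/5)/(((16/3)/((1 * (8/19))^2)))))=-11628.04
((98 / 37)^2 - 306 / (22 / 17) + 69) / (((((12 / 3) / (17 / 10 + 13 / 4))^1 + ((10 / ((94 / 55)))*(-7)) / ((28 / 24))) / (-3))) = -1532986263 / 109239355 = -14.03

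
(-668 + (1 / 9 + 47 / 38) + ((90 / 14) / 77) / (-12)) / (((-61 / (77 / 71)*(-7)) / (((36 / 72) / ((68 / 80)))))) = -1228905875 / 1233841266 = -1.00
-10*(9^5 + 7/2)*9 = -5314725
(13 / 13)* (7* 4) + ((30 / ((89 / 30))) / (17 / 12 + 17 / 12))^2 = 40.74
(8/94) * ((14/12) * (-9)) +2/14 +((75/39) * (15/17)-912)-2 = -66387238/72709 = -913.05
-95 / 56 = -1.70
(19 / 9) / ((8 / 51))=323 / 24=13.46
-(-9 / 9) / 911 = 1 / 911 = 0.00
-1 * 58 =-58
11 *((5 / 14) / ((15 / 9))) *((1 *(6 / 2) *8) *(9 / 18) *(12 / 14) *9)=10692 / 49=218.20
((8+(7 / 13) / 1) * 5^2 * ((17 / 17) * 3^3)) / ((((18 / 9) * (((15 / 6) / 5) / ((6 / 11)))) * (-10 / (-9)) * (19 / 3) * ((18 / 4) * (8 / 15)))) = 2022975 / 10868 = 186.14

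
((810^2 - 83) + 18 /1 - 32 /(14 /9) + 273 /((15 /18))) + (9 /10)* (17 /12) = 36755225 /56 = 656343.30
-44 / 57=-0.77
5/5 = 1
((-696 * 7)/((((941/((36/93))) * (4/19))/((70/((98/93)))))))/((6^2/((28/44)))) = -115710/10351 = -11.18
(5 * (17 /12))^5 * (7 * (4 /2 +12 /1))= 217415603125 /124416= 1747489.09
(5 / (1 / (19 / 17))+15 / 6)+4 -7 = 173 / 34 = 5.09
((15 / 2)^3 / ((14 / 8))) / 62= 3375 / 868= 3.89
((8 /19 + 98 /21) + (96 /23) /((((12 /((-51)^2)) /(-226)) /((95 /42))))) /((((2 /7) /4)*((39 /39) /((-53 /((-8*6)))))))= -112467511295 /15732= -7148964.61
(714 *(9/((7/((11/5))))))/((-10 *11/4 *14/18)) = -16524/175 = -94.42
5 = 5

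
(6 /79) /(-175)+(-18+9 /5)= -223971 /13825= -16.20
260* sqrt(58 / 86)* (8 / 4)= 520* sqrt(1247) / 43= 427.04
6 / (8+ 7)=2 / 5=0.40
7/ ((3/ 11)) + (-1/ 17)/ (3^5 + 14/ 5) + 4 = 1859462/ 62679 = 29.67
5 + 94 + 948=1047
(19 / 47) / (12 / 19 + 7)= 361 / 6815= 0.05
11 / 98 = 0.11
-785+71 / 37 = -28974 / 37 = -783.08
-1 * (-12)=12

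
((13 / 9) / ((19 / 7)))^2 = 8281 / 29241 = 0.28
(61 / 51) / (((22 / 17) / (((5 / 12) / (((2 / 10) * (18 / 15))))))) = 7625 / 4752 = 1.60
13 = 13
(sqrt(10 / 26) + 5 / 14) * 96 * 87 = 20880 / 7 + 8352 * sqrt(65) / 13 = 8162.55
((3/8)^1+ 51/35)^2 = 263169/78400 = 3.36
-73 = -73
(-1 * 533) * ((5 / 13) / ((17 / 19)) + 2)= -22017 / 17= -1295.12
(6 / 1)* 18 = 108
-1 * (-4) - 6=-2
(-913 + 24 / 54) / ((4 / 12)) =-8213 / 3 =-2737.67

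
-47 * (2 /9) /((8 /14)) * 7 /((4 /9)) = -2303 /8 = -287.88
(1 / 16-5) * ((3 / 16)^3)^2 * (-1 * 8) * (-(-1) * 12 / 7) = 172773 / 58720256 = 0.00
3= 3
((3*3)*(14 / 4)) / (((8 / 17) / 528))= 35343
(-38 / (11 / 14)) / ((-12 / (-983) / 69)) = -3006997 / 11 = -273363.36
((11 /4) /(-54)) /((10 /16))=-11 /135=-0.08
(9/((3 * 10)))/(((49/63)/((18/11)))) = 0.63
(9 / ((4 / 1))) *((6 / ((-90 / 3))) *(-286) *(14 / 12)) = 150.15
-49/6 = -8.17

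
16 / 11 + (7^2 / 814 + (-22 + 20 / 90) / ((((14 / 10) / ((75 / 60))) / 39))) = -1848151 / 2442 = -756.82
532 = 532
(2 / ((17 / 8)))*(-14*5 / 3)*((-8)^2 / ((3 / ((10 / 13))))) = -716800 / 1989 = -360.38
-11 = -11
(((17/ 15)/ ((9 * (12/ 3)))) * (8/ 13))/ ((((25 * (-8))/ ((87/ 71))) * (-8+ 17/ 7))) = 3451/ 161986500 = 0.00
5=5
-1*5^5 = -3125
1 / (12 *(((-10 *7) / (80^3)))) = -12800 / 21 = -609.52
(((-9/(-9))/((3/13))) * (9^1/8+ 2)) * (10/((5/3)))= 325/4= 81.25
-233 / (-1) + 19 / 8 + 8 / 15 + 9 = 29389 / 120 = 244.91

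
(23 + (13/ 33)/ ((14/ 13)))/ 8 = 10795/ 3696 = 2.92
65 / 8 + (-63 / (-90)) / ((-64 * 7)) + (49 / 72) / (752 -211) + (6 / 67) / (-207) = 39012730951 / 4802002560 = 8.12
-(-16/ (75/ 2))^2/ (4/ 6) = -512/ 1875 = -0.27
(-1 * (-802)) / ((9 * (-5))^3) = -802 / 91125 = -0.01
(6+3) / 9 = 1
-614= -614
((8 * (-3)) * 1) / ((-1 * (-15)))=-8 / 5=-1.60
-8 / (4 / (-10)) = 20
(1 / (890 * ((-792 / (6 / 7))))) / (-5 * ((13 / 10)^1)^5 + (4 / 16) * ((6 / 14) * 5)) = 500 / 7413137787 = 0.00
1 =1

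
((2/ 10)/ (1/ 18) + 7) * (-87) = -922.20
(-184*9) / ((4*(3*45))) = -46 / 15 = -3.07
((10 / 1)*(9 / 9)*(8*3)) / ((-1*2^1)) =-120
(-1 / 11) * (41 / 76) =-41 / 836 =-0.05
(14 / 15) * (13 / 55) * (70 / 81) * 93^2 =2448628 / 1485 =1648.91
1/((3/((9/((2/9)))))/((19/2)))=513/4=128.25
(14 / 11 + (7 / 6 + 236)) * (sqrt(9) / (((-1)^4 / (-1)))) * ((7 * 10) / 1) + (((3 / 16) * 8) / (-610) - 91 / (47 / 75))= -31674178351 / 630740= -50217.49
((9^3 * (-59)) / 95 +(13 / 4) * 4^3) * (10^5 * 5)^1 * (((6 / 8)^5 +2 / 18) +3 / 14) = -2637607971875 / 38304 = -68859857.24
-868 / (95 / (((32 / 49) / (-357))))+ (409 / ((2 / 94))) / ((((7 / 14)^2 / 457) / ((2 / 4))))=4171163595878 / 237405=17569822.02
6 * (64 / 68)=96 / 17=5.65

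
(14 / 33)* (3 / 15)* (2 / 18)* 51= 0.48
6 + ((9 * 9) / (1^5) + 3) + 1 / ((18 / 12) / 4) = 278 / 3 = 92.67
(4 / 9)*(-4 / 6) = -8 / 27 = -0.30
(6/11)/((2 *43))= 3/473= 0.01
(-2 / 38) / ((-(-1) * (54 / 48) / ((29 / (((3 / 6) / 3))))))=-8.14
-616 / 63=-88 / 9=-9.78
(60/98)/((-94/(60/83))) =-900/191149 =-0.00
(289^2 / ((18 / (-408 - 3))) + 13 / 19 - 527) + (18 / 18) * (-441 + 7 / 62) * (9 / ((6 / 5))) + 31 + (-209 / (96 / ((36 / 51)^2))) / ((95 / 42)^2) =-1910865.01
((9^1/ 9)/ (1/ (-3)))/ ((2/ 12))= -18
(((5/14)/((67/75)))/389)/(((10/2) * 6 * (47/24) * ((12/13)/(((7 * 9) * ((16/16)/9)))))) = 325/2449922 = 0.00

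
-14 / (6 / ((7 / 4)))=-49 / 12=-4.08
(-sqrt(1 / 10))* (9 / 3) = -3* sqrt(10) / 10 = -0.95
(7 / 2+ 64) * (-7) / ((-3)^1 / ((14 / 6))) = 735 / 2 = 367.50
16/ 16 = 1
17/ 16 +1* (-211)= -3359/ 16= -209.94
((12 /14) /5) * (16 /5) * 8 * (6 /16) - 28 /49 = 188 /175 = 1.07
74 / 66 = 37 / 33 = 1.12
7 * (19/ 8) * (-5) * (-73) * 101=4903045/ 8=612880.62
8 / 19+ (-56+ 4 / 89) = -93908 / 1691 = -55.53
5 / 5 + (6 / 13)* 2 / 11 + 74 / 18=6686 / 1287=5.20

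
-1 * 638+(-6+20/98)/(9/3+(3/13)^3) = -103757932/162141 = -639.92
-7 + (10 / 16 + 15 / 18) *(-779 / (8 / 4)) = -27601 / 48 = -575.02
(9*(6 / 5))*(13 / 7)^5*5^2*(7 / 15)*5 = 33416370 / 2401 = 13917.69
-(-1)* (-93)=-93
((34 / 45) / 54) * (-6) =-34 / 405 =-0.08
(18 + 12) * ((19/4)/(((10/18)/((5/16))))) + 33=3621/32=113.16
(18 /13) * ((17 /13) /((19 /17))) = 5202 /3211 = 1.62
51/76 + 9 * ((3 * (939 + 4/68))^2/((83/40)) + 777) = 62766840193293/1823012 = 34430294.59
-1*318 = -318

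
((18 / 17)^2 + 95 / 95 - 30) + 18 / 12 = -15247 / 578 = -26.38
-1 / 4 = -0.25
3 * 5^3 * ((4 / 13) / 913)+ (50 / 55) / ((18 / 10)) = 67450 / 106821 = 0.63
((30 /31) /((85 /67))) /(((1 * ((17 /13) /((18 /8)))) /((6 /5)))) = 70551 /44795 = 1.57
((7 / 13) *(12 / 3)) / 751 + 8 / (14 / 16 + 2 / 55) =34376988 / 3914963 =8.78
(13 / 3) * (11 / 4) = 143 / 12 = 11.92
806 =806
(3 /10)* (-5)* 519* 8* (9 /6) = -9342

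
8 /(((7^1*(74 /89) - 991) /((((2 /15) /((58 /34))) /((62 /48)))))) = -193664 /394126095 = -0.00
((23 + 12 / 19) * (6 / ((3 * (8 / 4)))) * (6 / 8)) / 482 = 1347 / 36632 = 0.04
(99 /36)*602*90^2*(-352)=-4720161600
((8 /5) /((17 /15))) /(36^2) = 1 /918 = 0.00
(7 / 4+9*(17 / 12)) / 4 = 29 / 8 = 3.62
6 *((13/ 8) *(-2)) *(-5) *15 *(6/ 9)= 975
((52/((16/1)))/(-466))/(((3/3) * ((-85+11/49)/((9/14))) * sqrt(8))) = 819 * sqrt(2)/61944448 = 0.00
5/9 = 0.56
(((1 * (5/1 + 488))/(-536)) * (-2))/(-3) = -493/804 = -0.61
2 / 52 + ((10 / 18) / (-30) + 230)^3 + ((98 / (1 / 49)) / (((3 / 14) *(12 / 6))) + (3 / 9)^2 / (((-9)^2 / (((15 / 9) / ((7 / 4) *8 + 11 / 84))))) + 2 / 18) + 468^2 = 12394290.16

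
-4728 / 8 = -591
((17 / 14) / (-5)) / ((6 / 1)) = -17 / 420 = -0.04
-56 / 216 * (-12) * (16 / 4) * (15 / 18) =280 / 27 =10.37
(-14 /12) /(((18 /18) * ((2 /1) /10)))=-35 /6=-5.83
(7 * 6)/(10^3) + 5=2521/500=5.04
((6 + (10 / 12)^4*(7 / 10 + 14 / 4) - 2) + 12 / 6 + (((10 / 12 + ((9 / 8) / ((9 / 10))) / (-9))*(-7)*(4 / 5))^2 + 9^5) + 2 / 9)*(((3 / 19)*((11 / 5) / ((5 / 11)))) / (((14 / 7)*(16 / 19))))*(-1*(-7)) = 64844450671 / 345600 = 187628.62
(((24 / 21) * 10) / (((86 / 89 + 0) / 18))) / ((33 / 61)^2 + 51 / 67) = 2662598760 / 13180489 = 202.01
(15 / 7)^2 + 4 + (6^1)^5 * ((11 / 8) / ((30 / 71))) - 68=6185023 / 245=25244.99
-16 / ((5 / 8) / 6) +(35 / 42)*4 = -2254 / 15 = -150.27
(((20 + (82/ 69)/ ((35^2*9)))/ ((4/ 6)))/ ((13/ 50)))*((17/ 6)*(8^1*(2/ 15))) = 2069183152/ 5933655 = 348.72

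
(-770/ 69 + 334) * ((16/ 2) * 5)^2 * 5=178208000/ 69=2582724.64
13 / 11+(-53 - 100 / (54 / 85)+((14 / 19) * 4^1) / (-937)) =-1106295052 / 5287491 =-209.23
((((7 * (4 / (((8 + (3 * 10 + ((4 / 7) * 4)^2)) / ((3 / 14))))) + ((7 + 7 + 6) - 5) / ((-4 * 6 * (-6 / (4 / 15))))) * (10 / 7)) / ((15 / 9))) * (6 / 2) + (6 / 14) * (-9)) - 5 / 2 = -5.93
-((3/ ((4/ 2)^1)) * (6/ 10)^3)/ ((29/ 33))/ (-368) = 2673/ 2668000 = 0.00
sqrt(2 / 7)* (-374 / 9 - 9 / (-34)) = -1805* sqrt(14) / 306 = -22.07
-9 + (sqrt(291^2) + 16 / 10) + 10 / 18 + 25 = 13912 / 45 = 309.16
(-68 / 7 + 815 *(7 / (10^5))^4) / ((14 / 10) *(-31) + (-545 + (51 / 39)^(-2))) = 131013333333333069424217 / 7927668000000000000000000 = 0.02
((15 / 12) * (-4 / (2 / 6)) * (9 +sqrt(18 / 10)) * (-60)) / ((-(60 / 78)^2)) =-13689-4563 * sqrt(5) / 5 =-15729.64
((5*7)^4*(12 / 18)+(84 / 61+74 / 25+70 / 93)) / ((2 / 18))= 425654446806 / 47275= 9003795.81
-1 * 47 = -47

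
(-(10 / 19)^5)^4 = 100000000000000000000 / 37589973457545958193355601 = 0.00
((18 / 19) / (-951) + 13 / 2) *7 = 548009 / 12046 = 45.49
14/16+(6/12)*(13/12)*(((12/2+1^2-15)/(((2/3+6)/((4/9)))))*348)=-11959/120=-99.66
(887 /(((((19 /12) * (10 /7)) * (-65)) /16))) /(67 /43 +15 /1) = -5.83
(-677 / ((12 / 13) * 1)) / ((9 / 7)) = -61607 / 108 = -570.44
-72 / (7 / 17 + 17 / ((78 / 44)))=-47736 / 6631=-7.20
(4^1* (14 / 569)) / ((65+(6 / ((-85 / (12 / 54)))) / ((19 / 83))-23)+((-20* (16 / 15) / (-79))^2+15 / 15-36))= 5079924360 / 361536653381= 0.01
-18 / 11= -1.64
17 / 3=5.67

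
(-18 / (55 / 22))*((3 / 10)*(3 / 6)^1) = -27 / 25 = -1.08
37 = 37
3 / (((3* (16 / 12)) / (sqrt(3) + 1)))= 3 / 4 + 3* sqrt(3) / 4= 2.05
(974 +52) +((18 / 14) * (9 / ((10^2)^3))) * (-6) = 1026.00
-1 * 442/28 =-15.79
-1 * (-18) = 18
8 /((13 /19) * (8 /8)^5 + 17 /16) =2432 /531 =4.58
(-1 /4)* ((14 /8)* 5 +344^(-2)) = -1035441 /473344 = -2.19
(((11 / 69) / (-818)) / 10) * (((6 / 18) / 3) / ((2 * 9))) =-11 / 91436040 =-0.00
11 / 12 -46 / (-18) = 125 / 36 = 3.47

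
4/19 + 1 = 23/19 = 1.21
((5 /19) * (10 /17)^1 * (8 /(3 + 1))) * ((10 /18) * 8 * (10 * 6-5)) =75.68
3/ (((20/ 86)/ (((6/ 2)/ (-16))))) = -387/ 160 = -2.42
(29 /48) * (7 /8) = 203 /384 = 0.53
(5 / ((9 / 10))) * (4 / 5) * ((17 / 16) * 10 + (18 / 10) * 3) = 641 / 9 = 71.22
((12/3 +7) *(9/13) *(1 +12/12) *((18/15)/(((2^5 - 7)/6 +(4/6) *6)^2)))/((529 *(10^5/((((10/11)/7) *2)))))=486/361192934375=0.00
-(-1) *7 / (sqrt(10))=7 *sqrt(10) / 10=2.21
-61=-61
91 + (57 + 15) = 163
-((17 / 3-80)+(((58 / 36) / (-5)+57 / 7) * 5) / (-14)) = 136051 / 1764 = 77.13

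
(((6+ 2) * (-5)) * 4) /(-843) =160 /843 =0.19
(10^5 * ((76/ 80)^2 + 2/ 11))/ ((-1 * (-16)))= 6776.99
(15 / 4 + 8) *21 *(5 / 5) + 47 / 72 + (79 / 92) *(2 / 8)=820109 / 3312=247.62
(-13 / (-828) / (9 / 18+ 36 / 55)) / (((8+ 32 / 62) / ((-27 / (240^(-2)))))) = -7254000 / 2921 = -2483.40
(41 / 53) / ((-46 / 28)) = -574 / 1219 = -0.47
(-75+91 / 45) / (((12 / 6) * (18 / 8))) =-6568 / 405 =-16.22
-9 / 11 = -0.82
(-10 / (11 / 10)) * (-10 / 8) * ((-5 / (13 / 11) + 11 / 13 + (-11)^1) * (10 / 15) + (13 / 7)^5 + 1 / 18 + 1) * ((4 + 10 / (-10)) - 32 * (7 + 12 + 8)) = -273259787875 / 2060058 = -132646.65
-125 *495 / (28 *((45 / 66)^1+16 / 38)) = -12931875 / 6454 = -2003.70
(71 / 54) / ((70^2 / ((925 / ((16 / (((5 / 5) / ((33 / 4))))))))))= 2627 / 1397088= 0.00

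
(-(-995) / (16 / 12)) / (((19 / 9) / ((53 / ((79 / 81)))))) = 115331445 / 6004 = 19209.10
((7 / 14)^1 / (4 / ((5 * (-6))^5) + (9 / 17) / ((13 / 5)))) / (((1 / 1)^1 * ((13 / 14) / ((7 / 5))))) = 3.70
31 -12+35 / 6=149 / 6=24.83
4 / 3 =1.33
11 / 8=1.38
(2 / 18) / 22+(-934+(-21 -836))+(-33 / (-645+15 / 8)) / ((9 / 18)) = -608133307 / 339570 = -1790.89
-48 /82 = -24 /41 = -0.59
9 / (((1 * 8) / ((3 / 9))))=3 / 8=0.38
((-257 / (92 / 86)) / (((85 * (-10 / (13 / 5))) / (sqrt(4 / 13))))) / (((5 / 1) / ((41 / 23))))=453091 * sqrt(13) / 11241250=0.15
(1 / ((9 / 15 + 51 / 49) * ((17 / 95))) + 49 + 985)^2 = 50262867716161 / 46703556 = 1076210.72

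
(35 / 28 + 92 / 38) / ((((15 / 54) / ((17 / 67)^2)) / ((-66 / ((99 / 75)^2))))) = -30236625 / 938201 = -32.23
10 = 10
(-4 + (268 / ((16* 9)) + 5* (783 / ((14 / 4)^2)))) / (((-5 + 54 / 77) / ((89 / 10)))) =-548227273 / 834120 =-657.25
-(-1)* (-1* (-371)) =371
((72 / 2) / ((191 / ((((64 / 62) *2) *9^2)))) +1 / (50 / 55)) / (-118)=-1931371 / 6986780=-0.28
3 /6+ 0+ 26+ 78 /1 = 209 /2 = 104.50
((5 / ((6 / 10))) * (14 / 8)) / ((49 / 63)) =75 / 4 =18.75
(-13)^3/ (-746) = 2197/ 746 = 2.95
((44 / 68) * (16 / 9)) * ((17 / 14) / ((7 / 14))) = 176 / 63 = 2.79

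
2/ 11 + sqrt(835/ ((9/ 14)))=2/ 11 + sqrt(11690)/ 3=36.22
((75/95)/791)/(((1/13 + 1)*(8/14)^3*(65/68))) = 357/68704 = 0.01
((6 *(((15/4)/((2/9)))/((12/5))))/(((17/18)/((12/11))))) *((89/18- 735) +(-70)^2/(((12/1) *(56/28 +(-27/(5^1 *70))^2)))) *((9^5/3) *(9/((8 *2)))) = -835375353715765575/2940884672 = -284055801.87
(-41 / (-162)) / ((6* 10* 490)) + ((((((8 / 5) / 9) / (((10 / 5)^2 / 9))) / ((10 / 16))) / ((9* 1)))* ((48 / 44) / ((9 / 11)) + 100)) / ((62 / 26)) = 446166263 / 147646800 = 3.02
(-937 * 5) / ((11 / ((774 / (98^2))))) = -1813095 / 52822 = -34.32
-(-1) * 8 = 8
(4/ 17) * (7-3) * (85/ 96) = 5/ 6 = 0.83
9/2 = 4.50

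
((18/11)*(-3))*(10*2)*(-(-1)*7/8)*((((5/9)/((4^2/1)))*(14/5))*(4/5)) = -147/22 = -6.68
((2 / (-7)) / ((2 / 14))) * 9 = -18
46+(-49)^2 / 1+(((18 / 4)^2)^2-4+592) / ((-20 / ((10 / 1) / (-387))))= 10106539 / 4128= 2448.29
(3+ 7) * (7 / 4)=35 / 2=17.50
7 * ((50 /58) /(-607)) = -175 /17603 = -0.01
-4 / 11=-0.36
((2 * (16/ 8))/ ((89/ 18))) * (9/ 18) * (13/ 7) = 468/ 623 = 0.75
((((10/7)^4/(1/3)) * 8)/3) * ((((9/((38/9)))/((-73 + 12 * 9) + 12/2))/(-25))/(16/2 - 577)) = 129600/1064245651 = 0.00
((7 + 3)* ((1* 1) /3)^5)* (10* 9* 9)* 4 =400 /3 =133.33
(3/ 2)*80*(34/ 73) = 4080/ 73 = 55.89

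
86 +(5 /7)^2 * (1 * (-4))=4114 /49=83.96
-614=-614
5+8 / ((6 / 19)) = 91 / 3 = 30.33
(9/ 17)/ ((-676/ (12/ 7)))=-27/ 20111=-0.00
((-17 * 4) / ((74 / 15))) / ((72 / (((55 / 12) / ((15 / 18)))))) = -935 / 888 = -1.05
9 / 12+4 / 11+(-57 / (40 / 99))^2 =350297539 / 17600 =19903.27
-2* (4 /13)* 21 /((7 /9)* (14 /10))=-1080 /91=-11.87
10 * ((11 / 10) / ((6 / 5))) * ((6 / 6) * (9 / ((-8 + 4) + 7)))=55 / 2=27.50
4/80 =1/20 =0.05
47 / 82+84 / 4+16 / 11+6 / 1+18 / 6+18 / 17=507349 / 15334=33.09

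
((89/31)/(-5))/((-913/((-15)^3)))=-60075/28303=-2.12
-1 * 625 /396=-625 /396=-1.58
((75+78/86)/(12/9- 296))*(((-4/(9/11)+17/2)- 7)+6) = -376/559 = -0.67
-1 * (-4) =4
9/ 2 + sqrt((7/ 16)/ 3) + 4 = sqrt(21)/ 12 + 17/ 2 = 8.88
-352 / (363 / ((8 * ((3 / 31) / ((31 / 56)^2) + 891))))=-6914.45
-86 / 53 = -1.62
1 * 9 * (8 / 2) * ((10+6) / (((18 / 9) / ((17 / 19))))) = 4896 / 19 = 257.68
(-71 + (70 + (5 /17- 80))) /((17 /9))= -12348 /289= -42.73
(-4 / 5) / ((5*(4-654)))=2 / 8125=0.00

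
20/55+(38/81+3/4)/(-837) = 1080407/2983068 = 0.36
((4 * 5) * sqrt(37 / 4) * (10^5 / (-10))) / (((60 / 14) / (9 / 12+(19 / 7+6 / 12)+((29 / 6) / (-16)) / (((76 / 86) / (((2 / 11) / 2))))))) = -690514375 * sqrt(37) / 7524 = -558244.95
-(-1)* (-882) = -882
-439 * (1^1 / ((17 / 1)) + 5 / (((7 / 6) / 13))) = -2913643 / 119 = -24484.39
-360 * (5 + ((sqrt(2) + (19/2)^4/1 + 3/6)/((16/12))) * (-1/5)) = 54 * sqrt(2) + 3504483/8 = 438136.74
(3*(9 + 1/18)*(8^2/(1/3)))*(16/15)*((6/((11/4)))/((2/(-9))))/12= -250368/55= -4552.15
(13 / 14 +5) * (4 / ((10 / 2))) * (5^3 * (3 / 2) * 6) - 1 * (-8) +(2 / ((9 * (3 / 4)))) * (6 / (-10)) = 1683214 / 315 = 5343.54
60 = 60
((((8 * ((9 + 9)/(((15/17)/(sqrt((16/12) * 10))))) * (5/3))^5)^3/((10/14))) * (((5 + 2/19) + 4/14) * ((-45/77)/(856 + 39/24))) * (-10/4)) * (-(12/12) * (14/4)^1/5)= -8125162218528287992678922000000000000000000.00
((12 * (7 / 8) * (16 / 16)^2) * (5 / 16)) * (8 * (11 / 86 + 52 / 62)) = 270585 / 10664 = 25.37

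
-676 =-676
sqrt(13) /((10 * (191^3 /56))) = 28 * sqrt(13) /34839355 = 0.00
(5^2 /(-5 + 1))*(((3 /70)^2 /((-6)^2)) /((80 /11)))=-11 /250880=-0.00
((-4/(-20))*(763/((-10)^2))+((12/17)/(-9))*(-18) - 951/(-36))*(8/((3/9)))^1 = 1497076/2125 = 704.51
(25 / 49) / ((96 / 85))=2125 / 4704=0.45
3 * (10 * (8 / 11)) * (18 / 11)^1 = 4320 / 121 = 35.70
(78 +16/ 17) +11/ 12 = 16291/ 204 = 79.86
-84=-84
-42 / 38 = -21 / 19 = -1.11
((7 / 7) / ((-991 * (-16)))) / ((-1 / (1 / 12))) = -1 / 190272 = -0.00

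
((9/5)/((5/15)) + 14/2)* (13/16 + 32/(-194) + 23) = 1137731/3880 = 293.23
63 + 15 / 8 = 519 / 8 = 64.88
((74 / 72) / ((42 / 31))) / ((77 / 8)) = 1147 / 14553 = 0.08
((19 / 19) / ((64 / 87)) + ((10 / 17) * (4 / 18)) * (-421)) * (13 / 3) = -6832397 / 29376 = -232.58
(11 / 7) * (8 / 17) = 88 / 119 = 0.74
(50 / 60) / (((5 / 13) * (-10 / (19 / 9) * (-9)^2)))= -247 / 43740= -0.01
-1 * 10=-10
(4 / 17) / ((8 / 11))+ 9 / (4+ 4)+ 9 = 1421 / 136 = 10.45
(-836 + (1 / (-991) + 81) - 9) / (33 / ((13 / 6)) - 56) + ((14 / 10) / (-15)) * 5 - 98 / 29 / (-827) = 690686216219 / 37789773270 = 18.28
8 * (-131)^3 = -17984728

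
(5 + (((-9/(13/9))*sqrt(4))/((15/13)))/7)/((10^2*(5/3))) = 363/17500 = 0.02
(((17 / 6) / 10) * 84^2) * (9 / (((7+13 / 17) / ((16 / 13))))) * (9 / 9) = 2039184 / 715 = 2852.01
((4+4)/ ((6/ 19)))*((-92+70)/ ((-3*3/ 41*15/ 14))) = 959728/ 405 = 2369.70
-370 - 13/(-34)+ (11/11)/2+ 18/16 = -50047/136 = -367.99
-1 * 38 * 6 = -228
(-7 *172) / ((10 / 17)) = -10234 / 5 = -2046.80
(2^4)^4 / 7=65536 / 7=9362.29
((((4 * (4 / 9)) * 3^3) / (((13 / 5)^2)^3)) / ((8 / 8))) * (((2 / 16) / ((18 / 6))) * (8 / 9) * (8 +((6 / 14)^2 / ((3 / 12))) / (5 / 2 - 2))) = 0.05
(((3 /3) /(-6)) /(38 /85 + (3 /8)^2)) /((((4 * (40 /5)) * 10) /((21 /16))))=-119 /102304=-0.00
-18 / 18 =-1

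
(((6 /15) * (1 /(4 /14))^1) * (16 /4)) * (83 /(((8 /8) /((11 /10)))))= 12782 /25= 511.28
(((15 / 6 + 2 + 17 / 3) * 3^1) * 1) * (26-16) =305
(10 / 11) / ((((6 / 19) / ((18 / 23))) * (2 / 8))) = 2280 / 253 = 9.01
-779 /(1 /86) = -66994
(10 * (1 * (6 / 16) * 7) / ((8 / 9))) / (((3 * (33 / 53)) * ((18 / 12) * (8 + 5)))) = 1855 / 2288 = 0.81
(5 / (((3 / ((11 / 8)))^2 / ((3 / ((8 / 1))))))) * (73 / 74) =44165 / 113664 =0.39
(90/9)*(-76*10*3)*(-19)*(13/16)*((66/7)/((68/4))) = 23230350/119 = 195213.03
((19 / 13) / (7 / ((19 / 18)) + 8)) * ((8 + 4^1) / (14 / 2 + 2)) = 722 / 5421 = 0.13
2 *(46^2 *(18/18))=4232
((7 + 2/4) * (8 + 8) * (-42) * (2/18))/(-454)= 280/227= 1.23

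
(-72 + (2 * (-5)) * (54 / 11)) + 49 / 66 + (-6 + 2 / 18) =-24995 / 198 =-126.24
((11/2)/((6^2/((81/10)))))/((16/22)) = 1.70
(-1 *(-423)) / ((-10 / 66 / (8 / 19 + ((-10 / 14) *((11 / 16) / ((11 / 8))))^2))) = -28518237 / 18620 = -1531.59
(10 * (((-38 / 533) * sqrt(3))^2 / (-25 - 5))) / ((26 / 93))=-0.02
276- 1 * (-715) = 991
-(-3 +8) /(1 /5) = -25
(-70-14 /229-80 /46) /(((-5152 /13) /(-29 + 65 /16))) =-70056363 /15506048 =-4.52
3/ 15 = 1/ 5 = 0.20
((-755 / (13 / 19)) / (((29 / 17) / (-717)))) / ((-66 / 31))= -1806795785 / 8294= -217843.72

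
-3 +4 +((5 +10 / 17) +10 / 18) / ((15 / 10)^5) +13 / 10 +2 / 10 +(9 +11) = 1733215 / 74358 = 23.31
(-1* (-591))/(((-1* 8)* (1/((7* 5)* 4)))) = -20685/2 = -10342.50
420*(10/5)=840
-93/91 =-1.02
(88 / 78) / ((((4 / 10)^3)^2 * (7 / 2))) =171875 / 2184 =78.70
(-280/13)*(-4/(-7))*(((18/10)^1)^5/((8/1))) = -236196/8125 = -29.07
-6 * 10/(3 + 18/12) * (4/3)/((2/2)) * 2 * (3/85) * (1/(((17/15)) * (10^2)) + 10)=-54448/4335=-12.56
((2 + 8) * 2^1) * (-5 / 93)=-100 / 93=-1.08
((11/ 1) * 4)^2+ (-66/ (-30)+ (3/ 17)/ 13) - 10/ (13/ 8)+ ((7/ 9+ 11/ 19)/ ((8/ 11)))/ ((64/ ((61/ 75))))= 350473752599/ 181396800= 1932.08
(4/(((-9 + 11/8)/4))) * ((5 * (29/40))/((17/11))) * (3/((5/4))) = -61248/5185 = -11.81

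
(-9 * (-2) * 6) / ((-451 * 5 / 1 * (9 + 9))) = -6 / 2255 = -0.00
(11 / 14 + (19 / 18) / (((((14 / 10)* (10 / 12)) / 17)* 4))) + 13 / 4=331 / 42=7.88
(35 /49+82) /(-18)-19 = -991 /42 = -23.60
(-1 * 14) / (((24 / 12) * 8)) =-7 / 8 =-0.88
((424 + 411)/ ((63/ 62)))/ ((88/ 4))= 25885/ 693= 37.35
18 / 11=1.64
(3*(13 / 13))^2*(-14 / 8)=-63 / 4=-15.75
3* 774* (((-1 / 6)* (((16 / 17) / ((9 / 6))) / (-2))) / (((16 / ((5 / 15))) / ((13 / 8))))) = 559 / 136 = 4.11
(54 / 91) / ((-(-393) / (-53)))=-954 / 11921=-0.08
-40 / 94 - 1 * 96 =-4532 / 47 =-96.43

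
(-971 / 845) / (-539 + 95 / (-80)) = 15536 / 7303335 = 0.00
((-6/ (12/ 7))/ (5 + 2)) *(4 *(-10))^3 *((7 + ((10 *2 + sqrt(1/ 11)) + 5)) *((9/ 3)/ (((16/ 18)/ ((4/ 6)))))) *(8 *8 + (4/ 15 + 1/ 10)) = 4634400 *sqrt(11)/ 11 + 148300800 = 149698124.18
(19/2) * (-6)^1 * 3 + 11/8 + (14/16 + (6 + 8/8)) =-647/4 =-161.75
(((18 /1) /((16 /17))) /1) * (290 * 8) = 44370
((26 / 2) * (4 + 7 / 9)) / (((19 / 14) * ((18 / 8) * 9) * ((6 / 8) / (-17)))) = -2128672 / 41553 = -51.23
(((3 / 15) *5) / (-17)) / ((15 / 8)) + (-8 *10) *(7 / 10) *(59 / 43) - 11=-963479 / 10965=-87.87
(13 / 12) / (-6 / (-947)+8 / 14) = 86177 / 45960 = 1.88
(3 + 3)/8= 3/4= 0.75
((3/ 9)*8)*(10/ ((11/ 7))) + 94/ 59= 18.56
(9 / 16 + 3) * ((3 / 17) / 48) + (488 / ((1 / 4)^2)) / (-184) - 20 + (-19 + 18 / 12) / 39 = -245429959 / 3903744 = -62.87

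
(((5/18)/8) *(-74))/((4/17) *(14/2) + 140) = -0.02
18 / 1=18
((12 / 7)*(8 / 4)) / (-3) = -8 / 7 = -1.14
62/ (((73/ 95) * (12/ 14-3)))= -8246/ 219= -37.65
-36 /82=-18 /41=-0.44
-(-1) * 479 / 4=479 / 4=119.75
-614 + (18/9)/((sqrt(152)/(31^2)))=-614 + 961*sqrt(38)/38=-458.11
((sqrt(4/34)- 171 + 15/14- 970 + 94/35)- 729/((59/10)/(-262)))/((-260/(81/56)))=-10449144747/60132800- 81 * sqrt(34)/247520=-173.77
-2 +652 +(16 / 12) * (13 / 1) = 2002 / 3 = 667.33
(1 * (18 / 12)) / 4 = 3 / 8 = 0.38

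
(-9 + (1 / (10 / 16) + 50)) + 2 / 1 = 223 / 5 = 44.60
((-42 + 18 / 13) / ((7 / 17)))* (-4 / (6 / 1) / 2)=2992 / 91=32.88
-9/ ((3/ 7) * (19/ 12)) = -252/ 19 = -13.26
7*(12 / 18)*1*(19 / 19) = 14 / 3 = 4.67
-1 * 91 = -91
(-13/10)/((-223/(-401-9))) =-533/223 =-2.39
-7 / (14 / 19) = -19 / 2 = -9.50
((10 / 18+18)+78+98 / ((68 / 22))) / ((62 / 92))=902704 / 4743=190.32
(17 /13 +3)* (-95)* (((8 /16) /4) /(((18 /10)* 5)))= -5.68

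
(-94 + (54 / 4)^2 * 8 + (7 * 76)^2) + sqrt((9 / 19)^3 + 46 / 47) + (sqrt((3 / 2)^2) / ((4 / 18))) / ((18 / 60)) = sqrt(312350861) / 16967 + 568821 / 2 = 284411.54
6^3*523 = 112968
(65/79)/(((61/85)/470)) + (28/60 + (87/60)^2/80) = 249516049537/462624000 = 539.35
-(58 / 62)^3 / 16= -24389 / 476656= -0.05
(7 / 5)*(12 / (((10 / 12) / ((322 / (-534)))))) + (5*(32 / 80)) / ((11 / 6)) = -270828 / 24475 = -11.07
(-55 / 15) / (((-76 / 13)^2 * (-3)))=1859 / 51984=0.04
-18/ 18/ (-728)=1/ 728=0.00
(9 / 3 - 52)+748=699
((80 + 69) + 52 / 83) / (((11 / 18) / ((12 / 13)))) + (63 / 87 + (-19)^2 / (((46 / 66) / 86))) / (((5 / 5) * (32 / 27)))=870790308381 / 23030176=37810.84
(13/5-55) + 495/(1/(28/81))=5342/45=118.71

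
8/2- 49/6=-25/6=-4.17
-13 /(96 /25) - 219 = -222.39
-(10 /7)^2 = -100 /49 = -2.04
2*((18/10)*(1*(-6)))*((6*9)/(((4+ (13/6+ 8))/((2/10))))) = -34992/2125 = -16.47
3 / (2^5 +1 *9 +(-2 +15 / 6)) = 6 / 83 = 0.07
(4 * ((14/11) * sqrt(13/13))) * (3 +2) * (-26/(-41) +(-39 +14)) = -279720/451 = -620.22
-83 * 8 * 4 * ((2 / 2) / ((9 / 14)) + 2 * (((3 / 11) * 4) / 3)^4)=-556649792 / 131769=-4224.44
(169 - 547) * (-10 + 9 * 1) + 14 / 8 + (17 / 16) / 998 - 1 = 6047897 / 15968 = 378.75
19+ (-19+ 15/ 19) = 15/ 19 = 0.79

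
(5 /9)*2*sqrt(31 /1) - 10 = -10 + 10*sqrt(31) /9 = -3.81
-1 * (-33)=33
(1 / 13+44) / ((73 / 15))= 8595 / 949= 9.06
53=53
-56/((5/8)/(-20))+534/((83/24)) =161552/83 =1946.41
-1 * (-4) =4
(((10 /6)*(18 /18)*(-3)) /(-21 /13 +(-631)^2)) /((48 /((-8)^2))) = -65 /3882054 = -0.00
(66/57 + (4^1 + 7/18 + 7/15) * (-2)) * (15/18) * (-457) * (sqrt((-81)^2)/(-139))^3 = -65781393003/102053522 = -644.58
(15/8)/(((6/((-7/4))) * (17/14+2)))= -49/288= -0.17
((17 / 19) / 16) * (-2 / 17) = -1 / 152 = -0.01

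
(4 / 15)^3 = 64 / 3375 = 0.02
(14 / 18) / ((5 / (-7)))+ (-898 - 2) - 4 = -40729 / 45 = -905.09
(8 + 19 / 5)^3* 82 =16841078 / 125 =134728.62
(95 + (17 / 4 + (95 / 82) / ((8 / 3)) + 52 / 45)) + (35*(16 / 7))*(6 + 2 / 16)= 17441597 / 29520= 590.84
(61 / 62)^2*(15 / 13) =55815 / 49972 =1.12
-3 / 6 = -1 / 2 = -0.50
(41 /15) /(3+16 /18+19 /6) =246 /635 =0.39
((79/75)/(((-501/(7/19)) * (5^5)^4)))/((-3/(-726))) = -133826/68085193634033203125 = -0.00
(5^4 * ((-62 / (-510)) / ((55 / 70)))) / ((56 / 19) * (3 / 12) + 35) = 147250 / 54417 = 2.71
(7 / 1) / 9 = 7 / 9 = 0.78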